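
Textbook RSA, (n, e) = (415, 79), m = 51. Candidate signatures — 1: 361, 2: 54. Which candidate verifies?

1

Candidate 1: 361^79 mod 415 = 51
  → matches m = 51
Candidate 2: 54^79 mod 415 = 364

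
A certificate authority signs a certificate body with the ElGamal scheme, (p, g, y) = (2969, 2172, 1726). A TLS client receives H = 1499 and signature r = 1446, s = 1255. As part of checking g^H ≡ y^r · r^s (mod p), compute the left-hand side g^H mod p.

2537

2172^1499 mod 2969 = 2537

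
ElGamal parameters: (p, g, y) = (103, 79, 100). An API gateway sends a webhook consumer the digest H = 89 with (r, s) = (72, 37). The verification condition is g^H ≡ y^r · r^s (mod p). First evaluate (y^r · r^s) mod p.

100^72 mod 103 = 81
72^37 mod 103 = 79
y^r · r^s ≡ 81·79 = 6399 ≡ 13 (mod 103)

13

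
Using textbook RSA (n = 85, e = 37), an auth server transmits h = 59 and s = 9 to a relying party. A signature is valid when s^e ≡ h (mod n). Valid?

yes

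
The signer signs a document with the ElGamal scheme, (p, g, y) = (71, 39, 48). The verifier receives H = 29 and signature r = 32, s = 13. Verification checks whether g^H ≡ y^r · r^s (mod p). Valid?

Left side g^H mod p:
39^2 = 1521 ≡ 30
39^4 ≡ 30^2 = 900 ≡ 48
39^8 ≡ 48^2 = 2304 ≡ 32
39^16 ≡ 32^2 = 1024 ≡ 30
29 = 16 + 8 + 4 + 1, so 39^29 ≡ 30·32·48·39 ≡ 39 (mod 71)
Right side y^r · r^s mod p:
48^2 = 2304 ≡ 32
48^4 ≡ 32^2 = 1024 ≡ 30
48^8 ≡ 30^2 = 900 ≡ 48
48^16 ≡ 48^2 = 2304 ≡ 32
48^32 ≡ 32^2 = 1024 ≡ 30
32^2 = 1024 ≡ 30
32^4 ≡ 30^2 = 900 ≡ 48
32^8 ≡ 48^2 = 2304 ≡ 32
13 = 8 + 4 + 1, so 32^13 ≡ 32·48·32 ≡ 20 (mod 71)
30·20 = 600 ≡ 32 (mod 71)
39 ≠ 32, so verification fails.

no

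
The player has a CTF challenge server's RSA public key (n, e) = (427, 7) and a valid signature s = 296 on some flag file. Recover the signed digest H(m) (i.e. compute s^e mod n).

s^7 mod 427 = 163

163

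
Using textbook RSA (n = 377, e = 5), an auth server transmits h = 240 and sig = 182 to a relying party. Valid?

no

Squares mod 377: sig^1≡182, sig^2≡325, sig^4≡65
5 = 4 + 1, so sig^5 ≡ 65·182 ≡ 143 (mod 377)
143 ≠ 240, so verification fails.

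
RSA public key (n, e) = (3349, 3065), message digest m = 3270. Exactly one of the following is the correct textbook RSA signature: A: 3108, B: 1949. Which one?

Candidate A: 3108^2 = 9659664 ≡ 1148; 3108^4 ≡ 1148^2 = 1317904 ≡ 1747; 3108^8 ≡ 1747^2 = 3052009 ≡ 1070; 3108^16 ≡ 1070^2 = 1144900 ≡ 2891; 3108^32 ≡ 2891^2 = 8357881 ≡ 2126; 3108^64 ≡ 2126^2 = 4519876 ≡ 2075; 3108^128 ≡ 2075^2 = 4305625 ≡ 2160; 3108^256 ≡ 2160^2 = 4665600 ≡ 443; 3108^512 ≡ 443^2 = 196249 ≡ 2007; 3108^1024 ≡ 2007^2 = 4028049 ≡ 2551; 3108^2048 ≡ 2551^2 = 6507601 ≡ 494; 3065 = 2048 + 512 + 256 + 128 + 64 + 32 + 16 + 8 + 1, so 3108^3065 ≡ 494·2007·443·2160·2075·2126·2891·1070·3108 ≡ 564 (mod 3349)
Candidate B: 1949^2 = 3798601 ≡ 835; 1949^4 ≡ 835^2 = 697225 ≡ 633; 1949^8 ≡ 633^2 = 400689 ≡ 2158; 1949^16 ≡ 2158^2 = 4656964 ≡ 1854; 1949^32 ≡ 1854^2 = 3437316 ≡ 1242; 1949^64 ≡ 1242^2 = 1542564 ≡ 2024; 1949^128 ≡ 2024^2 = 4096576 ≡ 749; 1949^256 ≡ 749^2 = 561001 ≡ 1718; 1949^512 ≡ 1718^2 = 2951524 ≡ 1055; 1949^1024 ≡ 1055^2 = 1113025 ≡ 1157; 1949^2048 ≡ 1157^2 = 1338649 ≡ 2398; 3065 = 2048 + 512 + 256 + 128 + 64 + 32 + 16 + 8 + 1, so 1949^3065 ≡ 2398·1055·1718·749·2024·1242·1854·2158·1949 ≡ 3270 (mod 3349)
  → matches m = 3270

B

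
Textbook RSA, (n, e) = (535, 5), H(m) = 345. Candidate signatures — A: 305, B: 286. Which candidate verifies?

Candidate A: 305^2 = 93025 ≡ 470; 305^4 ≡ 470^2 = 220900 ≡ 480; 5 = 4 + 1, so 305^5 ≡ 480·305 ≡ 345 (mod 535)
  → matches H(m) = 345
Candidate B: 286^2 = 81796 ≡ 476; 286^4 ≡ 476^2 = 226576 ≡ 271; 5 = 4 + 1, so 286^5 ≡ 271·286 ≡ 466 (mod 535)

A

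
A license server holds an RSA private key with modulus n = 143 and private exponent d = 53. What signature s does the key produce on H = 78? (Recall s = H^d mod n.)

Squares mod 143: H^1≡78, H^2≡78, H^4≡78, H^8≡78, H^16≡78, H^32≡78
53 = 32 + 16 + 4 + 1, so H^53 ≡ 78·78·78·78 ≡ 78 (mod 143)

78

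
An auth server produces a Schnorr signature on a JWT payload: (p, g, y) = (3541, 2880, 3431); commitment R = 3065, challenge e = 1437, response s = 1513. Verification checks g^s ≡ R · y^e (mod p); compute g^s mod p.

2287

2880^1513 mod 3541 = 2287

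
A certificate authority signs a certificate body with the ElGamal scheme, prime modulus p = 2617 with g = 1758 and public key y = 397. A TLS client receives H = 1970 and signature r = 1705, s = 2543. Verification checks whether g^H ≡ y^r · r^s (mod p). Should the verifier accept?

accept

Left side g^H mod p:
Squares mod 2617: 1758^1≡1758, 1758^2≡2504, 1758^4≡2301, 1758^8≡410, 1758^16≡612, 1758^32≡313, 1758^64≡1140, 1758^128≡1568, 1758^256≡1261, 1758^512≡1602, 1758^1024≡1744
1970 = 1024 + 512 + 256 + 128 + 32 + 16 + 2, so 1758^1970 ≡ 1744·1602·1261·1568·313·612·2504 ≡ 1315 (mod 2617)
Right side y^r · r^s mod p:
Squares mod 2617: 397^1≡397, 397^2≡589, 397^4≡1477, 397^8≡1568, 397^16≡1261, 397^32≡1602, 397^64≡1744, 397^128≡582, 397^256≡1131, 397^512≡2065, 397^1024≡1132
1705 = 1024 + 512 + 128 + 32 + 8 + 1, so 397^1705 ≡ 1132·2065·582·1602·1568·397 ≡ 263 (mod 2617)
Squares mod 2617: 1705^1≡1705, 1705^2≡2155, 1705^4≡1467, 1705^8≡915, 1705^16≡2402, 1705^32≡1736, 1705^64≡1529, 1705^128≡860, 1705^256≡1606, 1705^512≡1491, 1705^1024≡1248, 1705^2048≡389
2543 = 2048 + 256 + 128 + 64 + 32 + 8 + 4 + 2 + 1, so 1705^2543 ≡ 389·1606·860·1529·1736·915·1467·2155·1705 ≡ 5 (mod 2617)
263·5 = 1315 ≡ 1315 (mod 2617)
1315 ≡ 1315 (mod 2617), so the signature is genuine.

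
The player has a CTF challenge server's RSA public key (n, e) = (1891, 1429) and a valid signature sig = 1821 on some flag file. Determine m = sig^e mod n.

sig^2 ≡ 1821^2 = 3316041 ≡ 1118
sig^4 ≡ 1118^2 = 1249924 ≡ 1864
sig^8 ≡ 1864^2 = 3474496 ≡ 729
sig^16 ≡ 729^2 = 531441 ≡ 70
sig^32 ≡ 70^2 = 4900 ≡ 1118
sig^64 ≡ 1118^2 = 1249924 ≡ 1864
sig^128 ≡ 1864^2 = 3474496 ≡ 729
sig^256 ≡ 729^2 = 531441 ≡ 70
sig^512 ≡ 70^2 = 4900 ≡ 1118
sig^1024 ≡ 1118^2 = 1249924 ≡ 1864
1429 = 1024 + 256 + 128 + 16 + 4 + 1, so sig^1429 ≡ 1864·70·729·70·1864·1821 ≡ 27 (mod 1891)

27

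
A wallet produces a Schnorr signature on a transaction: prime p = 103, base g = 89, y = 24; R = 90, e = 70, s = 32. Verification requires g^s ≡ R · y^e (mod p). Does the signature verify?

g^s mod p:
Squares mod 103: 89^1≡89, 89^2≡93, 89^4≡100, 89^8≡9, 89^16≡81, 89^32≡72
89^32 ≡ 72 (mod 103)
R · y^e mod p:
Squares mod 103: 24^1≡24, 24^2≡61, 24^4≡13, 24^8≡66, 24^16≡30, 24^32≡76, 24^64≡8
70 = 64 + 4 + 2, so 24^70 ≡ 8·13·61 ≡ 61 (mod 103)
90·61 = 5490 ≡ 31 (mod 103)
72 ≠ 31; the check fails.

does not verify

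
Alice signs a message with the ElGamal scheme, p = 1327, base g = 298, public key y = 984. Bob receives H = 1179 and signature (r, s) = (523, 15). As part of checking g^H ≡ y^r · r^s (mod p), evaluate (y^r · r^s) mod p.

878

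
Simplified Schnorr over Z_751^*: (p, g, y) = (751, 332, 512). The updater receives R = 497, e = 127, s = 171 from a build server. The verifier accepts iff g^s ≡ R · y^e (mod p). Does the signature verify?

g^s mod p:
Squares mod 751: 332^1≡332, 332^2≡578, 332^4≡640, 332^8≡305, 332^16≡652, 332^32≡38, 332^64≡693, 332^128≡360
171 = 128 + 32 + 8 + 2 + 1, so 332^171 ≡ 360·38·305·578·332 ≡ 586 (mod 751)
R · y^e mod p:
Squares mod 751: 512^1≡512, 512^2≡45, 512^4≡523, 512^8≡165, 512^16≡189, 512^32≡424, 512^64≡287
127 = 64 + 32 + 16 + 8 + 4 + 2 + 1, so 512^127 ≡ 287·424·189·165·523·45·512 ≡ 45 (mod 751)
497·45 = 22365 ≡ 586 (mod 751)
586 ≡ 586 (mod 751); signature holds.

verifies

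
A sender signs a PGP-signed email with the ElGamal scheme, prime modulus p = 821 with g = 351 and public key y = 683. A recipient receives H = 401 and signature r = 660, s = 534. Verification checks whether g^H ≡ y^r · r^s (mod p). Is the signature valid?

Left side g^H mod p:
Squares mod 821: 351^1≡351, 351^2≡51, 351^4≡138, 351^8≡161, 351^16≡470, 351^32≡51, 351^64≡138, 351^128≡161, 351^256≡470
401 = 256 + 128 + 16 + 1, so 351^401 ≡ 470·161·470·351 ≡ 351 (mod 821)
Right side y^r · r^s mod p:
Squares mod 821: 683^1≡683, 683^2≡161, 683^4≡470, 683^8≡51, 683^16≡138, 683^32≡161, 683^64≡470, 683^128≡51, 683^256≡138, 683^512≡161
660 = 512 + 128 + 16 + 4, so 683^660 ≡ 161·51·138·470 ≡ 1 (mod 821)
Squares mod 821: 660^1≡660, 660^2≡470, 660^4≡51, 660^8≡138, 660^16≡161, 660^32≡470, 660^64≡51, 660^128≡138, 660^256≡161, 660^512≡470
534 = 512 + 16 + 4 + 2, so 660^534 ≡ 470·161·51·470 ≡ 51 (mod 821)
1·51 = 51 ≡ 51 (mod 821)
351 ≠ 51, so verification fails.

invalid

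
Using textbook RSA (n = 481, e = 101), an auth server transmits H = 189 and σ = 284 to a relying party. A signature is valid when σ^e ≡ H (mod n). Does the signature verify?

verifies

σ^101 mod 481 = 189
σ^101 mod 481 = 189 matches H.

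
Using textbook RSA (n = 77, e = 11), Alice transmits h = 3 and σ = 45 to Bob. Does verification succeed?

fails

Squares mod 77: σ^1≡45, σ^2≡23, σ^4≡67, σ^8≡23
11 = 8 + 2 + 1, so σ^11 ≡ 23·23·45 ≡ 12 (mod 77)
12 ≠ 3, so verification fails.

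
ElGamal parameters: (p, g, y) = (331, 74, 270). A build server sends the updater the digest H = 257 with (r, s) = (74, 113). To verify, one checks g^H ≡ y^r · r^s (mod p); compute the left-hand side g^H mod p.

74^2 = 5476 ≡ 180
74^4 ≡ 180^2 = 32400 ≡ 293
74^8 ≡ 293^2 = 85849 ≡ 120
74^16 ≡ 120^2 = 14400 ≡ 167
74^32 ≡ 167^2 = 27889 ≡ 85
74^64 ≡ 85^2 = 7225 ≡ 274
74^128 ≡ 274^2 = 75076 ≡ 270
74^256 ≡ 270^2 = 72900 ≡ 80
257 = 256 + 1, so 74^257 ≡ 80·74 ≡ 293 (mod 331)

293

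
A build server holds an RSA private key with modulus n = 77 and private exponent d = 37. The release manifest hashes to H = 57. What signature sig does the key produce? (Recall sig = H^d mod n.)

29

Squares mod 77: H^1≡57, H^2≡15, H^4≡71, H^8≡36, H^16≡64, H^32≡15
37 = 32 + 4 + 1, so H^37 ≡ 15·71·57 ≡ 29 (mod 77)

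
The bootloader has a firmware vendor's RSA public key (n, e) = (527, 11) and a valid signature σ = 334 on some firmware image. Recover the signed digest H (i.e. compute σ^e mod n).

352

σ^2 ≡ 334^2 = 111556 ≡ 359
σ^4 ≡ 359^2 = 128881 ≡ 293
σ^8 ≡ 293^2 = 85849 ≡ 475
11 = 8 + 2 + 1, so σ^11 ≡ 475·359·334 ≡ 352 (mod 527)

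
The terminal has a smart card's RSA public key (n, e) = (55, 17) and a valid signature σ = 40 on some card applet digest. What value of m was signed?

50

Squares mod 55: σ^1≡40, σ^2≡5, σ^4≡25, σ^8≡20, σ^16≡15
17 = 16 + 1, so σ^17 ≡ 15·40 ≡ 50 (mod 55)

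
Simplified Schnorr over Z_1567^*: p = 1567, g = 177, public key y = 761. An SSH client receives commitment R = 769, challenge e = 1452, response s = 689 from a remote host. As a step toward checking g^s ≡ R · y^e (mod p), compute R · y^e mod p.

850

761^2 = 579121 ≡ 898
761^4 ≡ 898^2 = 806404 ≡ 966
761^8 ≡ 966^2 = 933156 ≡ 791
761^16 ≡ 791^2 = 625681 ≡ 448
761^32 ≡ 448^2 = 200704 ≡ 128
761^64 ≡ 128^2 = 16384 ≡ 714
761^128 ≡ 714^2 = 509796 ≡ 521
761^256 ≡ 521^2 = 271441 ≡ 350
761^512 ≡ 350^2 = 122500 ≡ 274
761^1024 ≡ 274^2 = 75076 ≡ 1427
1452 = 1024 + 256 + 128 + 32 + 8 + 4, so 761^1452 ≡ 1427·350·521·128·791·966 ≡ 914 (mod 1567)
R · y^e ≡ 769·914 = 702866 ≡ 850 (mod 1567)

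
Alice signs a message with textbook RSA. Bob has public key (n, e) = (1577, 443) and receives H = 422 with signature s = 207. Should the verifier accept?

accept

s^443 mod 1577 = 422
422 = H, so the signature checks out.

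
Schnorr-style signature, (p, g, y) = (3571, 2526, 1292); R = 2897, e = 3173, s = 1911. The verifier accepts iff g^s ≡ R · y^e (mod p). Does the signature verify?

g^s mod p:
Squares mod 3571: 2526^1≡2526, 2526^2≡2870, 2526^4≡2174, 2526^8≡1843, 2526^16≡628, 2526^32≡1574, 2526^64≡2773, 2526^128≡1166, 2526^256≡2576, 2526^512≡858, 2526^1024≡538
1911 = 1024 + 512 + 256 + 64 + 32 + 16 + 4 + 2 + 1, so 2526^1911 ≡ 538·858·2576·2773·1574·628·2174·2870·2526 ≡ 1102 (mod 3571)
R · y^e mod p:
Squares mod 3571: 1292^1≡1292, 1292^2≡1607, 1292^4≡616, 1292^8≡930, 1292^16≡718, 1292^32≡1300, 1292^64≡917, 1292^128≡1704, 1292^256≡393, 1292^512≡896, 1292^1024≡2912, 1292^2048≡2190
3173 = 2048 + 1024 + 64 + 32 + 4 + 1, so 1292^3173 ≡ 2190·2912·917·1300·616·1292 ≡ 2870 (mod 3571)
2897·2870 = 8314390 ≡ 1102 (mod 3571)
1102 ≡ 1102 (mod 3571); signature holds.

verifies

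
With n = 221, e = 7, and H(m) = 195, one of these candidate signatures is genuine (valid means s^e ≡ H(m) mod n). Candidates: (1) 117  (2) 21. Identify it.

Candidate 1: 117^2 = 13689 ≡ 208; 117^4 ≡ 208^2 = 43264 ≡ 169; 7 = 4 + 2 + 1, so 117^7 ≡ 169·208·117 ≡ 195 (mod 221)
  → matches H(m) = 195
Candidate 2: 21^2 = 441 ≡ 220; 21^4 ≡ 220^2 = 48400 ≡ 1; 7 = 4 + 2 + 1, so 21^7 ≡ 1·220·21 ≡ 200 (mod 221)

1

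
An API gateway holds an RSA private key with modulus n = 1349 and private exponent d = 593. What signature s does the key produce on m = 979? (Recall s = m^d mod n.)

Squares mod 1349: m^1≡979, m^2≡651, m^4≡215, m^8≡359, m^16≡726, m^32≡966, m^64≡997, m^128≡1145, m^256≡1146, m^512≡739
593 = 512 + 64 + 16 + 1, so m^593 ≡ 739·997·726·979 ≡ 420 (mod 1349)

420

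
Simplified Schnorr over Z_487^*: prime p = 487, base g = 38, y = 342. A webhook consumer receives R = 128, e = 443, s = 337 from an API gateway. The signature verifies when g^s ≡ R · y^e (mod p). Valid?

g^s mod p:
38^2 = 1444 ≡ 470
38^4 ≡ 470^2 = 220900 ≡ 289
38^8 ≡ 289^2 = 83521 ≡ 244
38^16 ≡ 244^2 = 59536 ≡ 122
38^32 ≡ 122^2 = 14884 ≡ 274
38^64 ≡ 274^2 = 75076 ≡ 78
38^128 ≡ 78^2 = 6084 ≡ 240
38^256 ≡ 240^2 = 57600 ≡ 134
337 = 256 + 64 + 16 + 1, so 38^337 ≡ 134·78·122·38 ≡ 433 (mod 487)
R · y^e mod p:
342^2 = 116964 ≡ 84
342^4 ≡ 84^2 = 7056 ≡ 238
342^8 ≡ 238^2 = 56644 ≡ 152
342^16 ≡ 152^2 = 23104 ≡ 215
342^32 ≡ 215^2 = 46225 ≡ 447
342^64 ≡ 447^2 = 199809 ≡ 139
342^128 ≡ 139^2 = 19321 ≡ 328
342^256 ≡ 328^2 = 107584 ≡ 444
443 = 256 + 128 + 32 + 16 + 8 + 2 + 1, so 342^443 ≡ 444·328·447·215·152·84·342 ≡ 461 (mod 487)
128·461 = 59008 ≡ 81 (mod 487)
433 ≠ 81; the check fails.

no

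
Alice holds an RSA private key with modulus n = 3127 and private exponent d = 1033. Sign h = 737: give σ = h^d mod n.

194

Squares mod 3127: h^1≡737, h^2≡2198, h^4≡3116, h^8≡121, h^16≡2133, h^32≡3031, h^64≡2962, h^128≡2209, h^256≡1561, h^512≡788, h^1024≡1798
1033 = 1024 + 8 + 1, so h^1033 ≡ 1798·121·737 ≡ 194 (mod 3127)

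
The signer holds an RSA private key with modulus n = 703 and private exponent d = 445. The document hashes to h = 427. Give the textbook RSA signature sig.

h^445 mod 703 = 557

557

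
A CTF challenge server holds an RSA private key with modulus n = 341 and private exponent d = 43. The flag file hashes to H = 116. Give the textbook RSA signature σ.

139

H^2 ≡ 116^2 = 13456 ≡ 157
H^4 ≡ 157^2 = 24649 ≡ 97
H^8 ≡ 97^2 = 9409 ≡ 202
H^16 ≡ 202^2 = 40804 ≡ 225
H^32 ≡ 225^2 = 50625 ≡ 157
43 = 32 + 8 + 2 + 1, so H^43 ≡ 157·202·157·116 ≡ 139 (mod 341)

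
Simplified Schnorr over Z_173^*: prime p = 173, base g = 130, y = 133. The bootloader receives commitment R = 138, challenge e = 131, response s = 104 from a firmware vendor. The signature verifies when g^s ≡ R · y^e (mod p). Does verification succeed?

fails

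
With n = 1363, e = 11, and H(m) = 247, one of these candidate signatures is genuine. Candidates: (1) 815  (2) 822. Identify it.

1

Candidate 1: Squares mod 1363: 815^1≡815, 815^2≡444, 815^4≡864, 815^8≡935; 11 = 8 + 2 + 1, so 815^11 ≡ 935·444·815 ≡ 247 (mod 1363)
  → matches H(m) = 247
Candidate 2: Squares mod 1363: 822^1≡822, 822^2≡999, 822^4≡285, 822^8≡808; 11 = 8 + 2 + 1, so 822^11 ≡ 808·999·822 ≡ 698 (mod 1363)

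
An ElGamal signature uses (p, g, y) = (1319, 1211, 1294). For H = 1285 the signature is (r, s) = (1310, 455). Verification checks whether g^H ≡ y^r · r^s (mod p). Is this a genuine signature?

genuine

Left side g^H mod p:
Squares mod 1319: 1211^1≡1211, 1211^2≡1112, 1211^4≡641, 1211^8≡672, 1211^16≡486, 1211^32≡95, 1211^64≡1111, 1211^128≡1056, 1211^256≡581, 1211^512≡1216, 1211^1024≡57
1285 = 1024 + 256 + 4 + 1, so 1211^1285 ≡ 57·581·641·1211 ≡ 131 (mod 1319)
Right side y^r · r^s mod p:
Squares mod 1319: 1294^1≡1294, 1294^2≡625, 1294^4≡201, 1294^8≡831, 1294^16≡724, 1294^32≡533, 1294^64≡504, 1294^128≡768, 1294^256≡231, 1294^512≡601, 1294^1024≡1114
1310 = 1024 + 256 + 16 + 8 + 4 + 2, so 1294^1310 ≡ 1114·231·724·831·201·625 ≡ 473 (mod 1319)
Squares mod 1319: 1310^1≡1310, 1310^2≡81, 1310^4≡1285, 1310^8≡1156, 1310^16≡189, 1310^32≡108, 1310^64≡1112, 1310^128≡641, 1310^256≡672
455 = 256 + 128 + 64 + 4 + 2 + 1, so 1310^455 ≡ 672·641·1112·1285·81·1310 ≡ 703 (mod 1319)
473·703 = 332519 ≡ 131 (mod 1319)
131 ≡ 131 (mod 1319), so the signature is genuine.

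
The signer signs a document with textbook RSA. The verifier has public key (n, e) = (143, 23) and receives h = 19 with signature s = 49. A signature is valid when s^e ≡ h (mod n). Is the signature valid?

Squares mod 143: s^1≡49, s^2≡113, s^4≡42, s^8≡48, s^16≡16
23 = 16 + 4 + 2 + 1, so s^23 ≡ 16·42·113·49 ≡ 4 (mod 143)
The recovered value 4 does not match the digest 19.

invalid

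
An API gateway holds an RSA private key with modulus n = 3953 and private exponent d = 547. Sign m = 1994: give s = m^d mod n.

m^2 ≡ 1994^2 = 3976036 ≡ 3271
m^4 ≡ 3271^2 = 10699441 ≡ 2623
m^8 ≡ 2623^2 = 6880129 ≡ 1909
m^16 ≡ 1909^2 = 3644281 ≡ 3568
m^32 ≡ 3568^2 = 12730624 ≡ 1964
m^64 ≡ 1964^2 = 3857296 ≡ 3121
m^128 ≡ 3121^2 = 9740641 ≡ 449
m^256 ≡ 449^2 = 201601 ≡ 3951
m^512 ≡ 3951^2 = 15610401 ≡ 4
547 = 512 + 32 + 2 + 1, so m^547 ≡ 4·1964·3271·1994 ≡ 3800 (mod 3953)

3800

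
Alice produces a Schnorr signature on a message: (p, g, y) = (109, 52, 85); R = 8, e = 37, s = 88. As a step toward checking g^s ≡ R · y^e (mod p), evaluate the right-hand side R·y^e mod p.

3

85^2 = 7225 ≡ 31
85^4 ≡ 31^2 = 961 ≡ 89
85^8 ≡ 89^2 = 7921 ≡ 73
85^16 ≡ 73^2 = 5329 ≡ 97
85^32 ≡ 97^2 = 9409 ≡ 35
37 = 32 + 4 + 1, so 85^37 ≡ 35·89·85 ≡ 14 (mod 109)
R · y^e ≡ 8·14 = 112 ≡ 3 (mod 109)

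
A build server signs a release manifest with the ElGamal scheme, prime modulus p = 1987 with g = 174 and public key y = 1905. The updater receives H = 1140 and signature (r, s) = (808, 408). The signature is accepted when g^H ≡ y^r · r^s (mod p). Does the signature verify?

does not verify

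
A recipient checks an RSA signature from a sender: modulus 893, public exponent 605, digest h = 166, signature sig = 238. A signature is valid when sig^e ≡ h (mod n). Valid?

yes

Squares mod 893: sig^1≡238, sig^2≡385, sig^4≡880, sig^8≡169, sig^16≡878, sig^32≡225, sig^64≡617, sig^128≡271, sig^256≡215, sig^512≡682
605 = 512 + 64 + 16 + 8 + 4 + 1, so sig^605 ≡ 682·617·878·169·880·238 ≡ 166 (mod 893)
Since 166 equals the digest 166, verification succeeds.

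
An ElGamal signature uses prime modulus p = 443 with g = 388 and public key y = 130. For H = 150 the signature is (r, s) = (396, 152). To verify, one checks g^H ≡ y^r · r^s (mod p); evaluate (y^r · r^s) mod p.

130^2 = 16900 ≡ 66
130^4 ≡ 66^2 = 4356 ≡ 369
130^8 ≡ 369^2 = 136161 ≡ 160
130^16 ≡ 160^2 = 25600 ≡ 349
130^32 ≡ 349^2 = 121801 ≡ 419
130^64 ≡ 419^2 = 175561 ≡ 133
130^128 ≡ 133^2 = 17689 ≡ 412
130^256 ≡ 412^2 = 169744 ≡ 75
396 = 256 + 128 + 8 + 4, so 130^396 ≡ 75·412·160·369 ≡ 423 (mod 443)
396^2 = 156816 ≡ 437
396^4 ≡ 437^2 = 190969 ≡ 36
396^8 ≡ 36^2 = 1296 ≡ 410
396^16 ≡ 410^2 = 168100 ≡ 203
396^32 ≡ 203^2 = 41209 ≡ 10
396^64 ≡ 10^2 = 100
396^128 ≡ 100^2 = 10000 ≡ 254
152 = 128 + 16 + 8, so 396^152 ≡ 254·203·410 ≡ 17 (mod 443)
y^r · r^s ≡ 423·17 = 7191 ≡ 103 (mod 443)

103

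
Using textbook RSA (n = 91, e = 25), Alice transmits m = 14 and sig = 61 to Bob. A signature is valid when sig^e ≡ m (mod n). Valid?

Squares mod 91: sig^1≡61, sig^2≡81, sig^4≡9, sig^8≡81, sig^16≡9
25 = 16 + 8 + 1, so sig^25 ≡ 9·81·61 ≡ 61 (mod 91)
The recovered value 61 does not match the digest 14.

no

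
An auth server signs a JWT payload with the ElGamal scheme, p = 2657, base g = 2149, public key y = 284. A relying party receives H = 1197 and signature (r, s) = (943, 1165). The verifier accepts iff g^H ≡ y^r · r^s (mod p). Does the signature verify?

Left side g^H mod p:
Squares mod 2657: 2149^1≡2149, 2149^2≡335, 2149^4≡631, 2149^8≡2268, 2149^16≡2529, 2149^32≡442, 2149^64≡1403, 2149^128≡2229, 2149^256≡2508, 2149^512≡945, 2149^1024≡273
1197 = 1024 + 128 + 32 + 8 + 4 + 1, so 2149^1197 ≡ 273·2229·442·2268·631·2149 ≡ 1988 (mod 2657)
Right side y^r · r^s mod p:
Squares mod 2657: 284^1≡284, 284^2≡946, 284^4≡2164, 284^8≡1262, 284^16≡1101, 284^32≡609, 284^64≡1558, 284^128≡1523, 284^256≡2625, 284^512≡1024
943 = 512 + 256 + 128 + 32 + 8 + 4 + 2 + 1, so 284^943 ≡ 1024·2625·1523·609·1262·2164·946·284 ≡ 1364 (mod 2657)
Squares mod 2657: 943^1≡943, 943^2≡1811, 943^4≡983, 943^8≡1798, 943^16≡1892, 943^32≡685, 943^64≡1593, 943^128≡214, 943^256≡627, 943^512≡2550, 943^1024≡821
1165 = 1024 + 128 + 8 + 4 + 1, so 943^1165 ≡ 821·214·1798·983·943 ≡ 1080 (mod 2657)
1364·1080 = 1473120 ≡ 1142 (mod 2657)
1988 ≠ 1142, so verification fails.

does not verify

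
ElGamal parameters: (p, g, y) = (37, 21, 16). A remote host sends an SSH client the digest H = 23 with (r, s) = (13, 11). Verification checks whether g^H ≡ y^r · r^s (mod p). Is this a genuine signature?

Left side g^H mod p:
21^2 = 441 ≡ 34
21^4 ≡ 34^2 = 1156 ≡ 9
21^8 ≡ 9^2 = 81 ≡ 7
21^16 ≡ 7^2 = 49 ≡ 12
23 = 16 + 4 + 2 + 1, so 21^23 ≡ 12·9·34·21 ≡ 4 (mod 37)
Right side y^r · r^s mod p:
16^2 = 256 ≡ 34
16^4 ≡ 34^2 = 1156 ≡ 9
16^8 ≡ 9^2 = 81 ≡ 7
13 = 8 + 4 + 1, so 16^13 ≡ 7·9·16 ≡ 9 (mod 37)
13^2 = 169 ≡ 21
13^4 ≡ 21^2 = 441 ≡ 34
13^8 ≡ 34^2 = 1156 ≡ 9
11 = 8 + 2 + 1, so 13^11 ≡ 9·21·13 ≡ 15 (mod 37)
9·15 = 135 ≡ 24 (mod 37)
4 ≠ 24, so verification fails.

forged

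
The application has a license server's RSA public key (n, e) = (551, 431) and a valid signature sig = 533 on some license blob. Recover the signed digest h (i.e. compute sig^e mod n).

sig^2 ≡ 533^2 = 284089 ≡ 324
sig^4 ≡ 324^2 = 104976 ≡ 286
sig^8 ≡ 286^2 = 81796 ≡ 248
sig^16 ≡ 248^2 = 61504 ≡ 343
sig^32 ≡ 343^2 = 117649 ≡ 286
sig^64 ≡ 286^2 = 81796 ≡ 248
sig^128 ≡ 248^2 = 61504 ≡ 343
sig^256 ≡ 343^2 = 117649 ≡ 286
431 = 256 + 128 + 32 + 8 + 4 + 2 + 1, so sig^431 ≡ 286·343·286·248·286·324·533 ≡ 39 (mod 551)

39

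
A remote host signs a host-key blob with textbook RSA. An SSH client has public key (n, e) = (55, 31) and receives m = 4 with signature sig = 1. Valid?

no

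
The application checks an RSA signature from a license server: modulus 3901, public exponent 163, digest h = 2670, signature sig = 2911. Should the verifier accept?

accept

sig^2 ≡ 2911^2 = 8473921 ≡ 949
sig^4 ≡ 949^2 = 900601 ≡ 3371
sig^8 ≡ 3371^2 = 11363641 ≡ 28
sig^16 ≡ 28^2 = 784
sig^32 ≡ 784^2 = 614656 ≡ 2199
sig^64 ≡ 2199^2 = 4835601 ≡ 2262
sig^128 ≡ 2262^2 = 5116644 ≡ 2433
163 = 128 + 32 + 2 + 1, so sig^163 ≡ 2433·2199·949·2911 ≡ 2670 (mod 3901)
sig^163 mod 3901 = 2670 matches h.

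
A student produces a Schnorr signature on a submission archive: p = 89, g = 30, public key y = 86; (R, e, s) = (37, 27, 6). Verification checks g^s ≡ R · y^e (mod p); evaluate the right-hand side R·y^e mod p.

21

86^2 = 7396 ≡ 9
86^4 ≡ 9^2 = 81
86^8 ≡ 81^2 = 6561 ≡ 64
86^16 ≡ 64^2 = 4096 ≡ 2
27 = 16 + 8 + 2 + 1, so 86^27 ≡ 2·64·9·86 ≡ 15 (mod 89)
R · y^e ≡ 37·15 = 555 ≡ 21 (mod 89)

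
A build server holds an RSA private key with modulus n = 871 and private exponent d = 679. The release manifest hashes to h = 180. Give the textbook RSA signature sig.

275

Squares mod 871: h^1≡180, h^2≡173, h^4≡315, h^8≡802, h^16≡406, h^32≡217, h^64≡55, h^128≡412, h^256≡770, h^512≡620
679 = 512 + 128 + 32 + 4 + 2 + 1, so h^679 ≡ 620·412·217·315·173·180 ≡ 275 (mod 871)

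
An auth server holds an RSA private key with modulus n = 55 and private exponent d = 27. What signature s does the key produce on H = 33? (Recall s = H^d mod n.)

H^2 ≡ 33^2 = 1089 ≡ 44
H^4 ≡ 44^2 = 1936 ≡ 11
H^8 ≡ 11^2 = 121 ≡ 11
H^16 ≡ 11^2 = 121 ≡ 11
27 = 16 + 8 + 2 + 1, so H^27 ≡ 11·11·44·33 ≡ 22 (mod 55)

22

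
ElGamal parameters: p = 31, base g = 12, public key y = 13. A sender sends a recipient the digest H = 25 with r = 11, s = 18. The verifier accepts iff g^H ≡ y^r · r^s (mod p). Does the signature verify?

Left side g^H mod p:
Squares mod 31: 12^1≡12, 12^2≡20, 12^4≡28, 12^8≡9, 12^16≡19
25 = 16 + 8 + 1, so 12^25 ≡ 19·9·12 ≡ 6 (mod 31)
Right side y^r · r^s mod p:
Squares mod 31: 13^1≡13, 13^2≡14, 13^4≡10, 13^8≡7
11 = 8 + 2 + 1, so 13^11 ≡ 7·14·13 ≡ 3 (mod 31)
Squares mod 31: 11^1≡11, 11^2≡28, 11^4≡9, 11^8≡19, 11^16≡20
18 = 16 + 2, so 11^18 ≡ 20·28 ≡ 2 (mod 31)
3·2 = 6 ≡ 6 (mod 31)
6 ≡ 6 (mod 31), so the signature is genuine.

verifies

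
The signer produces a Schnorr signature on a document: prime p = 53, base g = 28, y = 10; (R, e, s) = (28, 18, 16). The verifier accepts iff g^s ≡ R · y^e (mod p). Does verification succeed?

g^s mod p:
28^16 mod 53 = 10
R · y^e mod p:
10^18 mod 53 = 42
28·42 = 1176 ≡ 10 (mod 53)
10 ≡ 10 (mod 53); signature holds.

passes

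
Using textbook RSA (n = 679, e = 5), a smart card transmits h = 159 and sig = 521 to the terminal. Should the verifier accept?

sig^2 ≡ 521^2 = 271441 ≡ 520
sig^4 ≡ 520^2 = 270400 ≡ 158
5 = 4 + 1, so sig^5 ≡ 158·521 ≡ 159 (mod 679)
159 = h, so the signature checks out.

accept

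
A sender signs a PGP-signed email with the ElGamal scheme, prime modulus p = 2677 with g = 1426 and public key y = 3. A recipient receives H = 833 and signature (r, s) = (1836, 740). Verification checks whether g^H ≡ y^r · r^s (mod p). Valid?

Left side g^H mod p:
Squares mod 2677: 1426^1≡1426, 1426^2≡1633, 1426^4≡397, 1426^8≡2343, 1426^16≡1799, 1426^32≡2585, 1426^64≡433, 1426^128≡99, 1426^256≡1770, 1426^512≡810
833 = 512 + 256 + 64 + 1, so 1426^833 ≡ 810·1770·433·1426 ≡ 1926 (mod 2677)
Right side y^r · r^s mod p:
Squares mod 2677: 3^1≡3, 3^2≡9, 3^4≡81, 3^8≡1207, 3^16≡561, 3^32≡1512, 3^64≡2663, 3^128≡196, 3^256≡938, 3^512≡1788, 3^1024≡606
1836 = 1024 + 512 + 256 + 32 + 8 + 4, so 3^1836 ≡ 606·1788·938·1512·1207·81 ≡ 43 (mod 2677)
Squares mod 2677: 1836^1≡1836, 1836^2≡553, 1836^4≡631, 1836^8≡1965, 1836^16≡991, 1836^32≡2299, 1836^64≡1003, 1836^128≡2134, 1836^256≡379, 1836^512≡1760
740 = 512 + 128 + 64 + 32 + 4, so 1836^740 ≡ 1760·2134·1003·2299·631 ≡ 1083 (mod 2677)
43·1083 = 46569 ≡ 1060 (mod 2677)
1926 ≠ 1060, so verification fails.

no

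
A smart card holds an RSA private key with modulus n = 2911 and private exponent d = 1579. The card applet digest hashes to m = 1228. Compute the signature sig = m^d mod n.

840

Squares mod 2911: m^1≡1228, m^2≡86, m^4≡1574, m^8≡215, m^16≡2560, m^32≡939, m^64≡2599, m^128≡1281, m^256≡2068, m^512≡365, m^1024≡2230
1579 = 1024 + 512 + 32 + 8 + 2 + 1, so m^1579 ≡ 2230·365·939·215·86·1228 ≡ 840 (mod 2911)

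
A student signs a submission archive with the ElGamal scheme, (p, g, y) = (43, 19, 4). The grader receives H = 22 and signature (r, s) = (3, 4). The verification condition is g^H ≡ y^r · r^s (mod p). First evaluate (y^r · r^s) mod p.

4^3 mod 43 = 21
3^4 mod 43 = 38
y^r · r^s ≡ 21·38 = 798 ≡ 24 (mod 43)

24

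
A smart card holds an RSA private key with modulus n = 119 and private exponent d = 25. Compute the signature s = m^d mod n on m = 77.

77

Squares mod 119: m^1≡77, m^2≡98, m^4≡84, m^8≡35, m^16≡35
25 = 16 + 8 + 1, so m^25 ≡ 35·35·77 ≡ 77 (mod 119)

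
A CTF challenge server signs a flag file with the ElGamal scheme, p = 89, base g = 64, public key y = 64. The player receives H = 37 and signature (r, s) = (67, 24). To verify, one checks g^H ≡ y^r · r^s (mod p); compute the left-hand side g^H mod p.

4

64^37 mod 89 = 4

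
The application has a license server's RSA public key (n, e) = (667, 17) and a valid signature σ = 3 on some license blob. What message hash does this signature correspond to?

292

Squares mod 667: σ^1≡3, σ^2≡9, σ^4≡81, σ^8≡558, σ^16≡542
17 = 16 + 1, so σ^17 ≡ 542·3 ≡ 292 (mod 667)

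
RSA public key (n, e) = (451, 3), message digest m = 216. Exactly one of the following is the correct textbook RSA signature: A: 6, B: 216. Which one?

A

Candidate A: Squares mod 451: 6^1≡6, 6^2≡36; 3 = 2 + 1, so 6^3 ≡ 36·6 ≡ 216 (mod 451)
  → matches m = 216
Candidate B: Squares mod 451: 216^1≡216, 216^2≡203; 3 = 2 + 1, so 216^3 ≡ 203·216 ≡ 101 (mod 451)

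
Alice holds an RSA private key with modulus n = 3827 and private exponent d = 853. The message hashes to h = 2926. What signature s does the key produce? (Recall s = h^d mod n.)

194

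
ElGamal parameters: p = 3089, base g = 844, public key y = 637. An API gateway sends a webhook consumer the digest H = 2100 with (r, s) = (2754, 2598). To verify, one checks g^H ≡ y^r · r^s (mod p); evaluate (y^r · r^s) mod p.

637^2 = 405769 ≡ 1110
637^4 ≡ 1110^2 = 1232100 ≡ 2678
637^8 ≡ 2678^2 = 7171684 ≡ 2115
637^16 ≡ 2115^2 = 4473225 ≡ 353
637^32 ≡ 353^2 = 124609 ≡ 1049
637^64 ≡ 1049^2 = 1100401 ≡ 717
637^128 ≡ 717^2 = 514089 ≡ 1315
637^256 ≡ 1315^2 = 1729225 ≡ 2474
637^512 ≡ 2474^2 = 6120676 ≡ 1367
637^1024 ≡ 1367^2 = 1868689 ≡ 2933
637^2048 ≡ 2933^2 = 8602489 ≡ 2713
2754 = 2048 + 512 + 128 + 64 + 2, so 637^2754 ≡ 2713·1367·1315·717·1110 ≡ 950 (mod 3089)
2754^2 = 7584516 ≡ 1021
2754^4 ≡ 1021^2 = 1042441 ≡ 1448
2754^8 ≡ 1448^2 = 2096704 ≡ 2362
2754^16 ≡ 2362^2 = 5579044 ≡ 310
2754^32 ≡ 310^2 = 96100 ≡ 341
2754^64 ≡ 341^2 = 116281 ≡ 1988
2754^128 ≡ 1988^2 = 3952144 ≡ 1313
2754^256 ≡ 1313^2 = 1723969 ≡ 307
2754^512 ≡ 307^2 = 94249 ≡ 1579
2754^1024 ≡ 1579^2 = 2493241 ≡ 418
2754^2048 ≡ 418^2 = 174724 ≡ 1740
2598 = 2048 + 512 + 32 + 4 + 2, so 2754^2598 ≡ 1740·1579·341·1448·1021 ≡ 2665 (mod 3089)
y^r · r^s ≡ 950·2665 = 2531750 ≡ 1859 (mod 3089)

1859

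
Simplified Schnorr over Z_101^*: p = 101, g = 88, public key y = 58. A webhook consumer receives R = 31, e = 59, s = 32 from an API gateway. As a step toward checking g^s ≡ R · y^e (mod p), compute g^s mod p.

88^2 = 7744 ≡ 68
88^4 ≡ 68^2 = 4624 ≡ 79
88^8 ≡ 79^2 = 6241 ≡ 80
88^16 ≡ 80^2 = 6400 ≡ 37
88^32 ≡ 37^2 = 1369 ≡ 56

56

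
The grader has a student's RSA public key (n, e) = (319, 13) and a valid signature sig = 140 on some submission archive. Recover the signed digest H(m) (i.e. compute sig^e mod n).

sig^2 ≡ 140^2 = 19600 ≡ 141
sig^4 ≡ 141^2 = 19881 ≡ 103
sig^8 ≡ 103^2 = 10609 ≡ 82
13 = 8 + 4 + 1, so sig^13 ≡ 82·103·140 ≡ 226 (mod 319)

226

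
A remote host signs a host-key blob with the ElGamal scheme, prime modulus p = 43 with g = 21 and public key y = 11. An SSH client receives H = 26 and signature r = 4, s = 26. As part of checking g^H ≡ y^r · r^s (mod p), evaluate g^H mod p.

21^2 = 441 ≡ 11
21^4 ≡ 11^2 = 121 ≡ 35
21^8 ≡ 35^2 = 1225 ≡ 21
21^16 ≡ 21^2 = 441 ≡ 11
26 = 16 + 8 + 2, so 21^26 ≡ 11·21·11 ≡ 4 (mod 43)

4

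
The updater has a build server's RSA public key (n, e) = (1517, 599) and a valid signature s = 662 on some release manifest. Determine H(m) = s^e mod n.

1196

Squares mod 1517: s^1≡662, s^2≡1348, s^4≡1255, s^8≡379, s^16≡1043, s^32≡160, s^64≡1328, s^128≡830, s^256≡182, s^512≡1267
599 = 512 + 64 + 16 + 4 + 2 + 1, so s^599 ≡ 1267·1328·1043·1255·1348·662 ≡ 1196 (mod 1517)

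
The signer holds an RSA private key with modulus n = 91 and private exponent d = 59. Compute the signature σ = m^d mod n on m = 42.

m^2 ≡ 42^2 = 1764 ≡ 35
m^4 ≡ 35^2 = 1225 ≡ 42
m^8 ≡ 42^2 = 1764 ≡ 35
m^16 ≡ 35^2 = 1225 ≡ 42
m^32 ≡ 42^2 = 1764 ≡ 35
59 = 32 + 16 + 8 + 2 + 1, so m^59 ≡ 35·42·35·35·42 ≡ 35 (mod 91)

35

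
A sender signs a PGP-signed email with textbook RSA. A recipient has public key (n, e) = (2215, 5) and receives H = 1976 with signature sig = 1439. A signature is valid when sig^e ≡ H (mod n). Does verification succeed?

sig^2 ≡ 1439^2 = 2070721 ≡ 1911
sig^4 ≡ 1911^2 = 3651921 ≡ 1601
5 = 4 + 1, so sig^5 ≡ 1601·1439 ≡ 239 (mod 2215)
sig^5 mod 2215 = 239, but H = 1976.

fails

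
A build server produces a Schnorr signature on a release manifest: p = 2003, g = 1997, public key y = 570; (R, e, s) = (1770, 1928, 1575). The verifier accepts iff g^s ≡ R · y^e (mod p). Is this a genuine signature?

forged

g^s mod p:
1997^2 = 3988009 ≡ 36
1997^4 ≡ 36^2 = 1296
1997^8 ≡ 1296^2 = 1679616 ≡ 1102
1997^16 ≡ 1102^2 = 1214404 ≡ 586
1997^32 ≡ 586^2 = 343396 ≡ 883
1997^64 ≡ 883^2 = 779689 ≡ 522
1997^128 ≡ 522^2 = 272484 ≡ 76
1997^256 ≡ 76^2 = 5776 ≡ 1770
1997^512 ≡ 1770^2 = 3132900 ≡ 208
1997^1024 ≡ 208^2 = 43264 ≡ 1201
1575 = 1024 + 512 + 32 + 4 + 2 + 1, so 1997^1575 ≡ 1201·208·883·1296·36·1997 ≡ 1013 (mod 2003)
R · y^e mod p:
570^2 = 324900 ≡ 414
570^4 ≡ 414^2 = 171396 ≡ 1141
570^8 ≡ 1141^2 = 1301881 ≡ 1934
570^16 ≡ 1934^2 = 3740356 ≡ 755
570^32 ≡ 755^2 = 570025 ≡ 1173
570^64 ≡ 1173^2 = 1375929 ≡ 1871
570^128 ≡ 1871^2 = 3500641 ≡ 1400
570^256 ≡ 1400^2 = 1960000 ≡ 1066
570^512 ≡ 1066^2 = 1136356 ≡ 655
570^1024 ≡ 655^2 = 429025 ≡ 383
1928 = 1024 + 512 + 256 + 128 + 8, so 570^1928 ≡ 383·655·1066·1400·1934 ≡ 1708 (mod 2003)
1770·1708 = 3023160 ≡ 633 (mod 2003)
1013 ≠ 633; the check fails.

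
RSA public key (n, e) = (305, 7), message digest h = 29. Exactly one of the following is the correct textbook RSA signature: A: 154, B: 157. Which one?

A

Candidate A: Squares mod 305: 154^1≡154, 154^2≡231, 154^4≡291; 7 = 4 + 2 + 1, so 154^7 ≡ 291·231·154 ≡ 29 (mod 305)
  → matches h = 29
Candidate B: Squares mod 305: 157^1≡157, 157^2≡249, 157^4≡86; 7 = 4 + 2 + 1, so 157^7 ≡ 86·249·157 ≡ 288 (mod 305)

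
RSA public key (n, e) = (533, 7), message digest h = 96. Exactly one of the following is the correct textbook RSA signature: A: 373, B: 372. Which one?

Candidate A: 373^2 = 139129 ≡ 16; 373^4 ≡ 16^2 = 256; 7 = 4 + 2 + 1, so 373^7 ≡ 256·16·373 ≡ 230 (mod 533)
Candidate B: 372^2 = 138384 ≡ 337; 372^4 ≡ 337^2 = 113569 ≡ 40; 7 = 4 + 2 + 1, so 372^7 ≡ 40·337·372 ≡ 96 (mod 533)
  → matches h = 96

B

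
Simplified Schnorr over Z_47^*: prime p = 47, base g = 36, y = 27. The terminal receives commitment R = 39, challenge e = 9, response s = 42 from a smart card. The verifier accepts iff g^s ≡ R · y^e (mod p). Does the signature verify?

g^s mod p:
Squares mod 47: 36^1≡36, 36^2≡27, 36^4≡24, 36^8≡12, 36^16≡3, 36^32≡9
42 = 32 + 8 + 2, so 36^42 ≡ 9·12·27 ≡ 2 (mod 47)
R · y^e mod p:
Squares mod 47: 27^1≡27, 27^2≡24, 27^4≡12, 27^8≡3
9 = 8 + 1, so 27^9 ≡ 3·27 ≡ 34 (mod 47)
39·34 = 1326 ≡ 10 (mod 47)
2 ≠ 10; the check fails.

does not verify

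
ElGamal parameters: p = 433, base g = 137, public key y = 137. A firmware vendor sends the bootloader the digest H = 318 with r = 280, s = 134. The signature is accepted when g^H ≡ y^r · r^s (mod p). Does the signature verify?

Left side g^H mod p:
Squares mod 433: 137^1≡137, 137^2≡150, 137^4≡417, 137^8≡256, 137^16≡153, 137^32≡27, 137^64≡296, 137^128≡150, 137^256≡417
318 = 256 + 32 + 16 + 8 + 4 + 2, so 137^318 ≡ 417·27·153·256·417·150 ≡ 234 (mod 433)
Right side y^r · r^s mod p:
Squares mod 433: 137^1≡137, 137^2≡150, 137^4≡417, 137^8≡256, 137^16≡153, 137^32≡27, 137^64≡296, 137^128≡150, 137^256≡417
280 = 256 + 16 + 8, so 137^280 ≡ 417·153·256 ≡ 296 (mod 433)
Squares mod 433: 280^1≡280, 280^2≡27, 280^4≡296, 280^8≡150, 280^16≡417, 280^32≡256, 280^64≡153, 280^128≡27
134 = 128 + 4 + 2, so 280^134 ≡ 27·296·27 ≡ 150 (mod 433)
296·150 = 44400 ≡ 234 (mod 433)
234 ≡ 234 (mod 433), so the signature is genuine.

verifies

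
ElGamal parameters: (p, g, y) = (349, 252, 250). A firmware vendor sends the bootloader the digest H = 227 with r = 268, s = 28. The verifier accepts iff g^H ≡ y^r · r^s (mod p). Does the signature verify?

Left side g^H mod p:
Squares mod 349: 252^1≡252, 252^2≡335, 252^4≡196, 252^8≡26, 252^16≡327, 252^32≡135, 252^64≡77, 252^128≡345
227 = 128 + 64 + 32 + 2 + 1, so 252^227 ≡ 345·77·135·335·252 ≡ 117 (mod 349)
Right side y^r · r^s mod p:
Squares mod 349: 250^1≡250, 250^2≡29, 250^4≡143, 250^8≡207, 250^16≡271, 250^32≡151, 250^64≡116, 250^128≡194, 250^256≡293
268 = 256 + 8 + 4, so 250^268 ≡ 293·207·143 ≡ 94 (mod 349)
Squares mod 349: 268^1≡268, 268^2≡279, 268^4≡14, 268^8≡196, 268^16≡26
28 = 16 + 8 + 4, so 268^28 ≡ 26·196·14 ≡ 148 (mod 349)
94·148 = 13912 ≡ 301 (mod 349)
117 ≠ 301, so verification fails.

does not verify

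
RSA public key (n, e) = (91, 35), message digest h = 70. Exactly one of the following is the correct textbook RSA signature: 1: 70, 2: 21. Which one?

2

Candidate 1: Squares mod 91: 70^1≡70, 70^2≡77, 70^4≡14, 70^8≡14, 70^16≡14, 70^32≡14; 35 = 32 + 2 + 1, so 70^35 ≡ 14·77·70 ≡ 21 (mod 91)
Candidate 2: Squares mod 91: 21^1≡21, 21^2≡77, 21^4≡14, 21^8≡14, 21^16≡14, 21^32≡14; 35 = 32 + 2 + 1, so 21^35 ≡ 14·77·21 ≡ 70 (mod 91)
  → matches h = 70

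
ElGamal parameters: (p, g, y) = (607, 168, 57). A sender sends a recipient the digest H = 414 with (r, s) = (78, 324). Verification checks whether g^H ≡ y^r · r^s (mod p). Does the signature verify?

verifies

Left side g^H mod p:
168^2 = 28224 ≡ 302
168^4 ≡ 302^2 = 91204 ≡ 154
168^8 ≡ 154^2 = 23716 ≡ 43
168^16 ≡ 43^2 = 1849 ≡ 28
168^32 ≡ 28^2 = 784 ≡ 177
168^64 ≡ 177^2 = 31329 ≡ 372
168^128 ≡ 372^2 = 138384 ≡ 595
168^256 ≡ 595^2 = 354025 ≡ 144
414 = 256 + 128 + 16 + 8 + 4 + 2, so 168^414 ≡ 144·595·28·43·154·302 ≡ 559 (mod 607)
Right side y^r · r^s mod p:
57^2 = 3249 ≡ 214
57^4 ≡ 214^2 = 45796 ≡ 271
57^8 ≡ 271^2 = 73441 ≡ 601
57^16 ≡ 601^2 = 361201 ≡ 36
57^32 ≡ 36^2 = 1296 ≡ 82
57^64 ≡ 82^2 = 6724 ≡ 47
78 = 64 + 8 + 4 + 2, so 57^78 ≡ 47·601·271·214 ≡ 93 (mod 607)
78^2 = 6084 ≡ 14
78^4 ≡ 14^2 = 196
78^8 ≡ 196^2 = 38416 ≡ 175
78^16 ≡ 175^2 = 30625 ≡ 275
78^32 ≡ 275^2 = 75625 ≡ 357
78^64 ≡ 357^2 = 127449 ≡ 586
78^128 ≡ 586^2 = 343396 ≡ 441
78^256 ≡ 441^2 = 194481 ≡ 241
324 = 256 + 64 + 4, so 78^324 ≡ 241·586·196 ≡ 489 (mod 607)
93·489 = 45477 ≡ 559 (mod 607)
559 ≡ 559 (mod 607), so the signature is genuine.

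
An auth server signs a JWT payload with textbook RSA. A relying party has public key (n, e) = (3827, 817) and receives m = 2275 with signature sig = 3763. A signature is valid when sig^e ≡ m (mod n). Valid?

yes

Squares mod 3827: sig^1≡3763, sig^2≡269, sig^4≡3475, sig^8≡1440, sig^16≡3193, sig^32≡121, sig^64≡3160, sig^128≡957, sig^256≡1196, sig^512≡2945
817 = 512 + 256 + 32 + 16 + 1, so sig^817 ≡ 2945·1196·121·3193·3763 ≡ 2275 (mod 3827)
sig^817 mod 3827 = 2275 matches m.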